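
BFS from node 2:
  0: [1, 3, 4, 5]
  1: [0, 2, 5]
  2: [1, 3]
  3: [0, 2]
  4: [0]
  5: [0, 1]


Visit 2, enqueue [1, 3]
Visit 1, enqueue [0, 5]
Visit 3, enqueue []
Visit 0, enqueue [4]
Visit 5, enqueue []
Visit 4, enqueue []

BFS order: [2, 1, 3, 0, 5, 4]


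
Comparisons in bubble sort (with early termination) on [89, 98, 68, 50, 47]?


Algorithm: bubble sort (with early termination)
Input: [89, 98, 68, 50, 47]
Sorted: [47, 50, 68, 89, 98]

10


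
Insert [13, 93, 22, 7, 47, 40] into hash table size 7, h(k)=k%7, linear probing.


Insert 13: h=6 -> slot 6
Insert 93: h=2 -> slot 2
Insert 22: h=1 -> slot 1
Insert 7: h=0 -> slot 0
Insert 47: h=5 -> slot 5
Insert 40: h=5, 5 probes -> slot 3

Table: [7, 22, 93, 40, None, 47, 13]


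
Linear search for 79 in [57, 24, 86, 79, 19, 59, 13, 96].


i=0: 57!=79
i=1: 24!=79
i=2: 86!=79
i=3: 79==79 found!

Found at 3, 4 comps


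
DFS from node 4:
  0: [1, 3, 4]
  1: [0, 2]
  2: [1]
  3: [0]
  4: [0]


Visit 4, push [0]
Visit 0, push [3, 1]
Visit 1, push [2]
Visit 2, push []
Visit 3, push []

DFS order: [4, 0, 1, 2, 3]


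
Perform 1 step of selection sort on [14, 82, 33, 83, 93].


Initial: [14, 82, 33, 83, 93]
Step 1: min=14 at 0
  Swap: [14, 82, 33, 83, 93]

After 1 step: [14, 82, 33, 83, 93]


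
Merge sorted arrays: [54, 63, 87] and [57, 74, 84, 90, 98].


Take 54 from A
Take 57 from B
Take 63 from A
Take 74 from B
Take 84 from B
Take 87 from A

Merged: [54, 57, 63, 74, 84, 87, 90, 98]


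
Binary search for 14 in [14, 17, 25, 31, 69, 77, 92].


Step 1: lo=0, hi=6, mid=3, val=31
Step 2: lo=0, hi=2, mid=1, val=17
Step 3: lo=0, hi=0, mid=0, val=14

Found at index 0


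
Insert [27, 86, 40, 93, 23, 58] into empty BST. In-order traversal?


Insert 27: root
Insert 86: R from 27
Insert 40: R from 27 -> L from 86
Insert 93: R from 27 -> R from 86
Insert 23: L from 27
Insert 58: R from 27 -> L from 86 -> R from 40

In-order: [23, 27, 40, 58, 86, 93]


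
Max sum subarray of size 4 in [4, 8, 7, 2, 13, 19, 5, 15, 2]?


[0:4]: 21
[1:5]: 30
[2:6]: 41
[3:7]: 39
[4:8]: 52
[5:9]: 41

Max: 52 at [4:8]


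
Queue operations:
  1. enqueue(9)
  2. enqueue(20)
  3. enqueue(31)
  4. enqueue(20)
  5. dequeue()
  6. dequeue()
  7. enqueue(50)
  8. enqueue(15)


enqueue(9) -> [9]
enqueue(20) -> [9, 20]
enqueue(31) -> [9, 20, 31]
enqueue(20) -> [9, 20, 31, 20]
dequeue()->9, [20, 31, 20]
dequeue()->20, [31, 20]
enqueue(50) -> [31, 20, 50]
enqueue(15) -> [31, 20, 50, 15]

Final queue: [31, 20, 50, 15]


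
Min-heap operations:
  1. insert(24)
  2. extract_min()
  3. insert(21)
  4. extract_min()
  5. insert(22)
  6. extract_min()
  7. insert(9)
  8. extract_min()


insert(24) -> [24]
extract_min()->24, []
insert(21) -> [21]
extract_min()->21, []
insert(22) -> [22]
extract_min()->22, []
insert(9) -> [9]
extract_min()->9, []

Final heap: []


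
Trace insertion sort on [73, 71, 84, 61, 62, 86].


Initial: [73, 71, 84, 61, 62, 86]
Insert 71: [71, 73, 84, 61, 62, 86]
Insert 84: [71, 73, 84, 61, 62, 86]
Insert 61: [61, 71, 73, 84, 62, 86]
Insert 62: [61, 62, 71, 73, 84, 86]
Insert 86: [61, 62, 71, 73, 84, 86]

Sorted: [61, 62, 71, 73, 84, 86]


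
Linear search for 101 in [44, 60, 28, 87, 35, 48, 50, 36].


i=0: 44!=101
i=1: 60!=101
i=2: 28!=101
i=3: 87!=101
i=4: 35!=101
i=5: 48!=101
i=6: 50!=101
i=7: 36!=101

Not found, 8 comps


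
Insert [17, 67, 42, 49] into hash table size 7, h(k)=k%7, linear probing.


Insert 17: h=3 -> slot 3
Insert 67: h=4 -> slot 4
Insert 42: h=0 -> slot 0
Insert 49: h=0, 1 probes -> slot 1

Table: [42, 49, None, 17, 67, None, None]


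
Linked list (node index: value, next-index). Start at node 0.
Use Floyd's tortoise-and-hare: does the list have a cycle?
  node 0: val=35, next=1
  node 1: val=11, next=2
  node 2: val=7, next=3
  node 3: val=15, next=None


Floyd's tortoise (slow, +1) and hare (fast, +2):
  init: slow=0, fast=0
  step 1: slow=1, fast=2
  step 2: fast 2->3->None, no cycle

Cycle: no


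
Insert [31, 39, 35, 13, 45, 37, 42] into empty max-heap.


Insert 31: [31]
Insert 39: [39, 31]
Insert 35: [39, 31, 35]
Insert 13: [39, 31, 35, 13]
Insert 45: [45, 39, 35, 13, 31]
Insert 37: [45, 39, 37, 13, 31, 35]
Insert 42: [45, 39, 42, 13, 31, 35, 37]

Final heap: [45, 39, 42, 13, 31, 35, 37]


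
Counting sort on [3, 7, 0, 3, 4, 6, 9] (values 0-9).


Input: [3, 7, 0, 3, 4, 6, 9]
Counts: [1, 0, 0, 2, 1, 0, 1, 1, 0, 1]

Sorted: [0, 3, 3, 4, 6, 7, 9]


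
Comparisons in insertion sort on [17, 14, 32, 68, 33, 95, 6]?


Algorithm: insertion sort
Input: [17, 14, 32, 68, 33, 95, 6]
Sorted: [6, 14, 17, 32, 33, 68, 95]

12


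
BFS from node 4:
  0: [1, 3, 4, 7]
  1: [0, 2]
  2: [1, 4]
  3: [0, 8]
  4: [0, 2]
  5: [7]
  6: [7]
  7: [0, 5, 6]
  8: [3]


Visit 4, enqueue [0, 2]
Visit 0, enqueue [1, 3, 7]
Visit 2, enqueue []
Visit 1, enqueue []
Visit 3, enqueue [8]
Visit 7, enqueue [5, 6]
Visit 8, enqueue []
Visit 5, enqueue []
Visit 6, enqueue []

BFS order: [4, 0, 2, 1, 3, 7, 8, 5, 6]


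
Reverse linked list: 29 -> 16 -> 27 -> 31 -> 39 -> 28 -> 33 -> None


Step 1: curr=29, set curr.next=prev(None) | reversed so far: 29
Step 2: curr=16, set curr.next=prev(29) | reversed so far: 16 -> 29
Step 3: curr=27, set curr.next=prev(16) | reversed so far: 27 -> 16 -> 29
Step 4: curr=31, set curr.next=prev(27) | reversed so far: 31 -> 27 -> 16 -> 29
Step 5: curr=39, set curr.next=prev(31) | reversed so far: 39 -> 31 -> 27 -> 16 -> 29
Step 6: curr=28, set curr.next=prev(39) | reversed so far: 28 -> 39 -> 31 -> 27 -> 16 -> 29
Step 7: curr=33, set curr.next=prev(28) | reversed so far: 33 -> 28 -> 39 -> 31 -> 27 -> 16 -> 29

33 -> 28 -> 39 -> 31 -> 27 -> 16 -> 29 -> None


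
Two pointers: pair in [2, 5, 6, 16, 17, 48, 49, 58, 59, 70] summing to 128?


lo=0(2)+hi=9(70)=72
lo=1(5)+hi=9(70)=75
lo=2(6)+hi=9(70)=76
lo=3(16)+hi=9(70)=86
lo=4(17)+hi=9(70)=87
lo=5(48)+hi=9(70)=118
lo=6(49)+hi=9(70)=119
lo=7(58)+hi=9(70)=128

Yes: 58+70=128


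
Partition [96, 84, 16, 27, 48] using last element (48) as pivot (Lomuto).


Pivot: 48
  16 <= 48: swap -> [16, 84, 96, 27, 48]
  27 <= 48: swap -> [16, 27, 96, 84, 48]
Place pivot at 2: [16, 27, 48, 84, 96]

Partitioned: [16, 27, 48, 84, 96]


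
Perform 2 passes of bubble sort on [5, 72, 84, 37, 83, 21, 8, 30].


Initial: [5, 72, 84, 37, 83, 21, 8, 30]
Pass 1: [5, 72, 37, 83, 21, 8, 30, 84] (5 swaps)
Pass 2: [5, 37, 72, 21, 8, 30, 83, 84] (4 swaps)

After 2 passes: [5, 37, 72, 21, 8, 30, 83, 84]


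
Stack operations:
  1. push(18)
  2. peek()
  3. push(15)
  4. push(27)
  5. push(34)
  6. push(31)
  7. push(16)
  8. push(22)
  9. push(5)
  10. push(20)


push(18) -> [18]
peek()->18
push(15) -> [18, 15]
push(27) -> [18, 15, 27]
push(34) -> [18, 15, 27, 34]
push(31) -> [18, 15, 27, 34, 31]
push(16) -> [18, 15, 27, 34, 31, 16]
push(22) -> [18, 15, 27, 34, 31, 16, 22]
push(5) -> [18, 15, 27, 34, 31, 16, 22, 5]
push(20) -> [18, 15, 27, 34, 31, 16, 22, 5, 20]

Final stack: [18, 15, 27, 34, 31, 16, 22, 5, 20]


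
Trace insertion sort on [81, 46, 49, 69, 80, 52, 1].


Initial: [81, 46, 49, 69, 80, 52, 1]
Insert 46: [46, 81, 49, 69, 80, 52, 1]
Insert 49: [46, 49, 81, 69, 80, 52, 1]
Insert 69: [46, 49, 69, 81, 80, 52, 1]
Insert 80: [46, 49, 69, 80, 81, 52, 1]
Insert 52: [46, 49, 52, 69, 80, 81, 1]
Insert 1: [1, 46, 49, 52, 69, 80, 81]

Sorted: [1, 46, 49, 52, 69, 80, 81]


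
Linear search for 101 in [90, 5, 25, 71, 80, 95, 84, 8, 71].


i=0: 90!=101
i=1: 5!=101
i=2: 25!=101
i=3: 71!=101
i=4: 80!=101
i=5: 95!=101
i=6: 84!=101
i=7: 8!=101
i=8: 71!=101

Not found, 9 comps


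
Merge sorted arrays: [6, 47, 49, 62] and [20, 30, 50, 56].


Take 6 from A
Take 20 from B
Take 30 from B
Take 47 from A
Take 49 from A
Take 50 from B
Take 56 from B

Merged: [6, 20, 30, 47, 49, 50, 56, 62]


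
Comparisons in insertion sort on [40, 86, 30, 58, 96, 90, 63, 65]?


Algorithm: insertion sort
Input: [40, 86, 30, 58, 96, 90, 63, 65]
Sorted: [30, 40, 58, 63, 65, 86, 90, 96]

16


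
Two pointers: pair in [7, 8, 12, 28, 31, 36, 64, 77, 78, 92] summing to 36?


lo=0(7)+hi=9(92)=99
lo=0(7)+hi=8(78)=85
lo=0(7)+hi=7(77)=84
lo=0(7)+hi=6(64)=71
lo=0(7)+hi=5(36)=43
lo=0(7)+hi=4(31)=38
lo=0(7)+hi=3(28)=35
lo=1(8)+hi=3(28)=36

Yes: 8+28=36


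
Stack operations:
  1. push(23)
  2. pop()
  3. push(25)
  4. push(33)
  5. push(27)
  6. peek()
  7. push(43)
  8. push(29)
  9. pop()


push(23) -> [23]
pop()->23, []
push(25) -> [25]
push(33) -> [25, 33]
push(27) -> [25, 33, 27]
peek()->27
push(43) -> [25, 33, 27, 43]
push(29) -> [25, 33, 27, 43, 29]
pop()->29, [25, 33, 27, 43]

Final stack: [25, 33, 27, 43]


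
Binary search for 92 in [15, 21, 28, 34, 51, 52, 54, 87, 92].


Step 1: lo=0, hi=8, mid=4, val=51
Step 2: lo=5, hi=8, mid=6, val=54
Step 3: lo=7, hi=8, mid=7, val=87
Step 4: lo=8, hi=8, mid=8, val=92

Found at index 8


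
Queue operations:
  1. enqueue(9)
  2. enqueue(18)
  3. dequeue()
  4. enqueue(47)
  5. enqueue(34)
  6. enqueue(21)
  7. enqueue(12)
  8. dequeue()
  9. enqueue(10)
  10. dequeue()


enqueue(9) -> [9]
enqueue(18) -> [9, 18]
dequeue()->9, [18]
enqueue(47) -> [18, 47]
enqueue(34) -> [18, 47, 34]
enqueue(21) -> [18, 47, 34, 21]
enqueue(12) -> [18, 47, 34, 21, 12]
dequeue()->18, [47, 34, 21, 12]
enqueue(10) -> [47, 34, 21, 12, 10]
dequeue()->47, [34, 21, 12, 10]

Final queue: [34, 21, 12, 10]


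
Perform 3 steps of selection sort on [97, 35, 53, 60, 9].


Initial: [97, 35, 53, 60, 9]
Step 1: min=9 at 4
  Swap: [9, 35, 53, 60, 97]
Step 2: min=35 at 1
  Swap: [9, 35, 53, 60, 97]
Step 3: min=53 at 2
  Swap: [9, 35, 53, 60, 97]

After 3 steps: [9, 35, 53, 60, 97]


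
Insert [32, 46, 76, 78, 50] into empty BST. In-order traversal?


Insert 32: root
Insert 46: R from 32
Insert 76: R from 32 -> R from 46
Insert 78: R from 32 -> R from 46 -> R from 76
Insert 50: R from 32 -> R from 46 -> L from 76

In-order: [32, 46, 50, 76, 78]


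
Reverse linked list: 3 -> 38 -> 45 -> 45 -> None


Step 1: curr=3, set curr.next=prev(None) | reversed so far: 3
Step 2: curr=38, set curr.next=prev(3) | reversed so far: 38 -> 3
Step 3: curr=45, set curr.next=prev(38) | reversed so far: 45 -> 38 -> 3
Step 4: curr=45, set curr.next=prev(45) | reversed so far: 45 -> 45 -> 38 -> 3

45 -> 45 -> 38 -> 3 -> None


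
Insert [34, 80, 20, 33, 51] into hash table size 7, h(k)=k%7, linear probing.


Insert 34: h=6 -> slot 6
Insert 80: h=3 -> slot 3
Insert 20: h=6, 1 probes -> slot 0
Insert 33: h=5 -> slot 5
Insert 51: h=2 -> slot 2

Table: [20, None, 51, 80, None, 33, 34]


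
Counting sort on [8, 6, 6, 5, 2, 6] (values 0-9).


Input: [8, 6, 6, 5, 2, 6]
Counts: [0, 0, 1, 0, 0, 1, 3, 0, 1, 0]

Sorted: [2, 5, 6, 6, 6, 8]


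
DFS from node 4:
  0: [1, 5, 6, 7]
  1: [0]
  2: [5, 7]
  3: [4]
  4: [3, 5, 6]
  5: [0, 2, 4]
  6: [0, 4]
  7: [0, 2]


Visit 4, push [6, 5, 3]
Visit 3, push []
Visit 5, push [2, 0]
Visit 0, push [7, 6, 1]
Visit 1, push []
Visit 6, push []
Visit 7, push [2]
Visit 2, push []

DFS order: [4, 3, 5, 0, 1, 6, 7, 2]


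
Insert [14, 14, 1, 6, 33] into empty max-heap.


Insert 14: [14]
Insert 14: [14, 14]
Insert 1: [14, 14, 1]
Insert 6: [14, 14, 1, 6]
Insert 33: [33, 14, 1, 6, 14]

Final heap: [33, 14, 1, 6, 14]


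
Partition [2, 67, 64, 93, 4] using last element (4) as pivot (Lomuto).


Pivot: 4
  2 <= 4: advance i (no swap)
Place pivot at 1: [2, 4, 64, 93, 67]

Partitioned: [2, 4, 64, 93, 67]


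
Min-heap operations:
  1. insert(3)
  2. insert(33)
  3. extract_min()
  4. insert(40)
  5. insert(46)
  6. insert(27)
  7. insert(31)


insert(3) -> [3]
insert(33) -> [3, 33]
extract_min()->3, [33]
insert(40) -> [33, 40]
insert(46) -> [33, 40, 46]
insert(27) -> [27, 33, 46, 40]
insert(31) -> [27, 31, 46, 40, 33]

Final heap: [27, 31, 46, 40, 33]


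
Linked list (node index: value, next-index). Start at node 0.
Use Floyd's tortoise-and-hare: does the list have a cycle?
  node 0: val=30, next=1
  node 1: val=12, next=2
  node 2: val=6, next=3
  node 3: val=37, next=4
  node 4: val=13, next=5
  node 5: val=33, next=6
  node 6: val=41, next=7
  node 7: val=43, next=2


Floyd's tortoise (slow, +1) and hare (fast, +2):
  init: slow=0, fast=0
  step 1: slow=1, fast=2
  step 2: slow=2, fast=4
  step 3: slow=3, fast=6
  step 4: slow=4, fast=2
  step 5: slow=5, fast=4
  step 6: slow=6, fast=6
  slow == fast at node 6: cycle detected

Cycle: yes


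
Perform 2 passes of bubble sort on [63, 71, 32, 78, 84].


Initial: [63, 71, 32, 78, 84]
Pass 1: [63, 32, 71, 78, 84] (1 swaps)
Pass 2: [32, 63, 71, 78, 84] (1 swaps)

After 2 passes: [32, 63, 71, 78, 84]


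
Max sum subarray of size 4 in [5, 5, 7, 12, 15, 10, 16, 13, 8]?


[0:4]: 29
[1:5]: 39
[2:6]: 44
[3:7]: 53
[4:8]: 54
[5:9]: 47

Max: 54 at [4:8]


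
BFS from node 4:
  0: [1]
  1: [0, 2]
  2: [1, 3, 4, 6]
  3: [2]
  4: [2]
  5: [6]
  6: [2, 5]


Visit 4, enqueue [2]
Visit 2, enqueue [1, 3, 6]
Visit 1, enqueue [0]
Visit 3, enqueue []
Visit 6, enqueue [5]
Visit 0, enqueue []
Visit 5, enqueue []

BFS order: [4, 2, 1, 3, 6, 0, 5]


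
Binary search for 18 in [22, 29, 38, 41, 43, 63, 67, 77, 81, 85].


Step 1: lo=0, hi=9, mid=4, val=43
Step 2: lo=0, hi=3, mid=1, val=29
Step 3: lo=0, hi=0, mid=0, val=22

Not found


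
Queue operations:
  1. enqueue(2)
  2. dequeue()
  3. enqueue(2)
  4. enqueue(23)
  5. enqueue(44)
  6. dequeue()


enqueue(2) -> [2]
dequeue()->2, []
enqueue(2) -> [2]
enqueue(23) -> [2, 23]
enqueue(44) -> [2, 23, 44]
dequeue()->2, [23, 44]

Final queue: [23, 44]


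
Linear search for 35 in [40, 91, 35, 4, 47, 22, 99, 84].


i=0: 40!=35
i=1: 91!=35
i=2: 35==35 found!

Found at 2, 3 comps


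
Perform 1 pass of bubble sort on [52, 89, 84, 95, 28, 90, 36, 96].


Initial: [52, 89, 84, 95, 28, 90, 36, 96]
Pass 1: [52, 84, 89, 28, 90, 36, 95, 96] (4 swaps)

After 1 pass: [52, 84, 89, 28, 90, 36, 95, 96]


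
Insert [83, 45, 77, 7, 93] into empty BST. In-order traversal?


Insert 83: root
Insert 45: L from 83
Insert 77: L from 83 -> R from 45
Insert 7: L from 83 -> L from 45
Insert 93: R from 83

In-order: [7, 45, 77, 83, 93]


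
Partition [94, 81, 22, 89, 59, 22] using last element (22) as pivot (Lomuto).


Pivot: 22
  22 <= 22: swap -> [22, 81, 94, 89, 59, 22]
Place pivot at 1: [22, 22, 94, 89, 59, 81]

Partitioned: [22, 22, 94, 89, 59, 81]


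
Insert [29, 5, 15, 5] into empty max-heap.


Insert 29: [29]
Insert 5: [29, 5]
Insert 15: [29, 5, 15]
Insert 5: [29, 5, 15, 5]

Final heap: [29, 5, 15, 5]


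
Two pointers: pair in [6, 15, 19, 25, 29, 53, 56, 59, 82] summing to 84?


lo=0(6)+hi=8(82)=88
lo=0(6)+hi=7(59)=65
lo=1(15)+hi=7(59)=74
lo=2(19)+hi=7(59)=78
lo=3(25)+hi=7(59)=84

Yes: 25+59=84


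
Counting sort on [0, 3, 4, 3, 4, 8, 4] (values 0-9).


Input: [0, 3, 4, 3, 4, 8, 4]
Counts: [1, 0, 0, 2, 3, 0, 0, 0, 1, 0]

Sorted: [0, 3, 3, 4, 4, 4, 8]


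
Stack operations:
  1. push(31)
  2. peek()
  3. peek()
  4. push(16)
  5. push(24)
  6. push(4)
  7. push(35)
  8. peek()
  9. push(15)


push(31) -> [31]
peek()->31
peek()->31
push(16) -> [31, 16]
push(24) -> [31, 16, 24]
push(4) -> [31, 16, 24, 4]
push(35) -> [31, 16, 24, 4, 35]
peek()->35
push(15) -> [31, 16, 24, 4, 35, 15]

Final stack: [31, 16, 24, 4, 35, 15]


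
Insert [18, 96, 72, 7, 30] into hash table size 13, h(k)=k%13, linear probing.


Insert 18: h=5 -> slot 5
Insert 96: h=5, 1 probes -> slot 6
Insert 72: h=7 -> slot 7
Insert 7: h=7, 1 probes -> slot 8
Insert 30: h=4 -> slot 4

Table: [None, None, None, None, 30, 18, 96, 72, 7, None, None, None, None]


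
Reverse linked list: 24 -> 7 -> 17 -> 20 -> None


Step 1: curr=24, set curr.next=prev(None) | reversed so far: 24
Step 2: curr=7, set curr.next=prev(24) | reversed so far: 7 -> 24
Step 3: curr=17, set curr.next=prev(7) | reversed so far: 17 -> 7 -> 24
Step 4: curr=20, set curr.next=prev(17) | reversed so far: 20 -> 17 -> 7 -> 24

20 -> 17 -> 7 -> 24 -> None


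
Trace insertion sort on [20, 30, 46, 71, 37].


Initial: [20, 30, 46, 71, 37]
Insert 30: [20, 30, 46, 71, 37]
Insert 46: [20, 30, 46, 71, 37]
Insert 71: [20, 30, 46, 71, 37]
Insert 37: [20, 30, 37, 46, 71]

Sorted: [20, 30, 37, 46, 71]


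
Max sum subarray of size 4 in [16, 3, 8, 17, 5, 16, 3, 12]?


[0:4]: 44
[1:5]: 33
[2:6]: 46
[3:7]: 41
[4:8]: 36

Max: 46 at [2:6]


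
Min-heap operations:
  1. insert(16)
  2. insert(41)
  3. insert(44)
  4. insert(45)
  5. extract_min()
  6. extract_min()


insert(16) -> [16]
insert(41) -> [16, 41]
insert(44) -> [16, 41, 44]
insert(45) -> [16, 41, 44, 45]
extract_min()->16, [41, 45, 44]
extract_min()->41, [44, 45]

Final heap: [44, 45]


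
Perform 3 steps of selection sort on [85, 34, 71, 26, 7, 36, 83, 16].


Initial: [85, 34, 71, 26, 7, 36, 83, 16]
Step 1: min=7 at 4
  Swap: [7, 34, 71, 26, 85, 36, 83, 16]
Step 2: min=16 at 7
  Swap: [7, 16, 71, 26, 85, 36, 83, 34]
Step 3: min=26 at 3
  Swap: [7, 16, 26, 71, 85, 36, 83, 34]

After 3 steps: [7, 16, 26, 71, 85, 36, 83, 34]


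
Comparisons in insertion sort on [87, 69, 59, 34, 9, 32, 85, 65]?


Algorithm: insertion sort
Input: [87, 69, 59, 34, 9, 32, 85, 65]
Sorted: [9, 32, 34, 59, 65, 69, 85, 87]

21


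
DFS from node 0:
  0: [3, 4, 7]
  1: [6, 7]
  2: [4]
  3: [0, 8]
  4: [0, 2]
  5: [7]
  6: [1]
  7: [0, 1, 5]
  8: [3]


Visit 0, push [7, 4, 3]
Visit 3, push [8]
Visit 8, push []
Visit 4, push [2]
Visit 2, push []
Visit 7, push [5, 1]
Visit 1, push [6]
Visit 6, push []
Visit 5, push []

DFS order: [0, 3, 8, 4, 2, 7, 1, 6, 5]


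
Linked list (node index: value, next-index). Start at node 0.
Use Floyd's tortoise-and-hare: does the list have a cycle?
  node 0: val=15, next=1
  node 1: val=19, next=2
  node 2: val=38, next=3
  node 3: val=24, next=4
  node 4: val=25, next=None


Floyd's tortoise (slow, +1) and hare (fast, +2):
  init: slow=0, fast=0
  step 1: slow=1, fast=2
  step 2: slow=2, fast=4
  step 3: fast -> None, no cycle

Cycle: no


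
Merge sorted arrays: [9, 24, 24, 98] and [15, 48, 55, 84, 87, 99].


Take 9 from A
Take 15 from B
Take 24 from A
Take 24 from A
Take 48 from B
Take 55 from B
Take 84 from B
Take 87 from B
Take 98 from A

Merged: [9, 15, 24, 24, 48, 55, 84, 87, 98, 99]


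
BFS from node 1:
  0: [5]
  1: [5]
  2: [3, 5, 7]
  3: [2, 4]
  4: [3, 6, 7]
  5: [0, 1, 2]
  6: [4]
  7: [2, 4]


Visit 1, enqueue [5]
Visit 5, enqueue [0, 2]
Visit 0, enqueue []
Visit 2, enqueue [3, 7]
Visit 3, enqueue [4]
Visit 7, enqueue []
Visit 4, enqueue [6]
Visit 6, enqueue []

BFS order: [1, 5, 0, 2, 3, 7, 4, 6]


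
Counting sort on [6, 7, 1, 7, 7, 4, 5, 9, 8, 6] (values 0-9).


Input: [6, 7, 1, 7, 7, 4, 5, 9, 8, 6]
Counts: [0, 1, 0, 0, 1, 1, 2, 3, 1, 1]

Sorted: [1, 4, 5, 6, 6, 7, 7, 7, 8, 9]


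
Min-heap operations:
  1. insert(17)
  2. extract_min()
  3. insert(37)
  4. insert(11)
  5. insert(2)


insert(17) -> [17]
extract_min()->17, []
insert(37) -> [37]
insert(11) -> [11, 37]
insert(2) -> [2, 37, 11]

Final heap: [2, 37, 11]


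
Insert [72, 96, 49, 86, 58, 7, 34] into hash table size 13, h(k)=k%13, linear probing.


Insert 72: h=7 -> slot 7
Insert 96: h=5 -> slot 5
Insert 49: h=10 -> slot 10
Insert 86: h=8 -> slot 8
Insert 58: h=6 -> slot 6
Insert 7: h=7, 2 probes -> slot 9
Insert 34: h=8, 3 probes -> slot 11

Table: [None, None, None, None, None, 96, 58, 72, 86, 7, 49, 34, None]


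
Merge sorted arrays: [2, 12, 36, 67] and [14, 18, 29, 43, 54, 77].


Take 2 from A
Take 12 from A
Take 14 from B
Take 18 from B
Take 29 from B
Take 36 from A
Take 43 from B
Take 54 from B
Take 67 from A

Merged: [2, 12, 14, 18, 29, 36, 43, 54, 67, 77]


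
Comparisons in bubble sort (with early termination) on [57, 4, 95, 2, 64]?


Algorithm: bubble sort (with early termination)
Input: [57, 4, 95, 2, 64]
Sorted: [2, 4, 57, 64, 95]

10


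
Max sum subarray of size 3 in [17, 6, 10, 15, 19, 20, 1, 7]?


[0:3]: 33
[1:4]: 31
[2:5]: 44
[3:6]: 54
[4:7]: 40
[5:8]: 28

Max: 54 at [3:6]


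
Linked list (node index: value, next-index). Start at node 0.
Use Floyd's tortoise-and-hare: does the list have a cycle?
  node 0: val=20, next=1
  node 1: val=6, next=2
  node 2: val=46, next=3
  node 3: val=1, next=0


Floyd's tortoise (slow, +1) and hare (fast, +2):
  init: slow=0, fast=0
  step 1: slow=1, fast=2
  step 2: slow=2, fast=0
  step 3: slow=3, fast=2
  step 4: slow=0, fast=0
  slow == fast at node 0: cycle detected

Cycle: yes


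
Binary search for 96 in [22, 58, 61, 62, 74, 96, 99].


Step 1: lo=0, hi=6, mid=3, val=62
Step 2: lo=4, hi=6, mid=5, val=96

Found at index 5


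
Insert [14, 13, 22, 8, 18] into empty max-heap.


Insert 14: [14]
Insert 13: [14, 13]
Insert 22: [22, 13, 14]
Insert 8: [22, 13, 14, 8]
Insert 18: [22, 18, 14, 8, 13]

Final heap: [22, 18, 14, 8, 13]


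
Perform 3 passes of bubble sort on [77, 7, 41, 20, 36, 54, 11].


Initial: [77, 7, 41, 20, 36, 54, 11]
Pass 1: [7, 41, 20, 36, 54, 11, 77] (6 swaps)
Pass 2: [7, 20, 36, 41, 11, 54, 77] (3 swaps)
Pass 3: [7, 20, 36, 11, 41, 54, 77] (1 swaps)

After 3 passes: [7, 20, 36, 11, 41, 54, 77]


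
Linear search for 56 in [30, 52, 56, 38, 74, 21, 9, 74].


i=0: 30!=56
i=1: 52!=56
i=2: 56==56 found!

Found at 2, 3 comps


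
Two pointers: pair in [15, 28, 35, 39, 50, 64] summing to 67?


lo=0(15)+hi=5(64)=79
lo=0(15)+hi=4(50)=65
lo=1(28)+hi=4(50)=78
lo=1(28)+hi=3(39)=67

Yes: 28+39=67


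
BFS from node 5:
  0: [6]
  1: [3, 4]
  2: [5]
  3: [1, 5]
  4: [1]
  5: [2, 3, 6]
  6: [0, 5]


Visit 5, enqueue [2, 3, 6]
Visit 2, enqueue []
Visit 3, enqueue [1]
Visit 6, enqueue [0]
Visit 1, enqueue [4]
Visit 0, enqueue []
Visit 4, enqueue []

BFS order: [5, 2, 3, 6, 1, 0, 4]


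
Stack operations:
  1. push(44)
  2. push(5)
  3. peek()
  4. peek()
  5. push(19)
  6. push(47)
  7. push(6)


push(44) -> [44]
push(5) -> [44, 5]
peek()->5
peek()->5
push(19) -> [44, 5, 19]
push(47) -> [44, 5, 19, 47]
push(6) -> [44, 5, 19, 47, 6]

Final stack: [44, 5, 19, 47, 6]


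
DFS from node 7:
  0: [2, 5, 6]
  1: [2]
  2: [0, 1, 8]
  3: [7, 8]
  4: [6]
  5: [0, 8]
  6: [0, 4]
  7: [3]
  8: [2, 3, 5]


Visit 7, push [3]
Visit 3, push [8]
Visit 8, push [5, 2]
Visit 2, push [1, 0]
Visit 0, push [6, 5]
Visit 5, push []
Visit 6, push [4]
Visit 4, push []
Visit 1, push []

DFS order: [7, 3, 8, 2, 0, 5, 6, 4, 1]


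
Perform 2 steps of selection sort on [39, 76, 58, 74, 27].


Initial: [39, 76, 58, 74, 27]
Step 1: min=27 at 4
  Swap: [27, 76, 58, 74, 39]
Step 2: min=39 at 4
  Swap: [27, 39, 58, 74, 76]

After 2 steps: [27, 39, 58, 74, 76]


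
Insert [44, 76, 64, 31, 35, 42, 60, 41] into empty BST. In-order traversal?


Insert 44: root
Insert 76: R from 44
Insert 64: R from 44 -> L from 76
Insert 31: L from 44
Insert 35: L from 44 -> R from 31
Insert 42: L from 44 -> R from 31 -> R from 35
Insert 60: R from 44 -> L from 76 -> L from 64
Insert 41: L from 44 -> R from 31 -> R from 35 -> L from 42

In-order: [31, 35, 41, 42, 44, 60, 64, 76]


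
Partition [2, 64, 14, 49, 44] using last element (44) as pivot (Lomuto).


Pivot: 44
  2 <= 44: advance i (no swap)
  14 <= 44: swap -> [2, 14, 64, 49, 44]
Place pivot at 2: [2, 14, 44, 49, 64]

Partitioned: [2, 14, 44, 49, 64]


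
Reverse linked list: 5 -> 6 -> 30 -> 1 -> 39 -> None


Step 1: curr=5, set curr.next=prev(None) | reversed so far: 5
Step 2: curr=6, set curr.next=prev(5) | reversed so far: 6 -> 5
Step 3: curr=30, set curr.next=prev(6) | reversed so far: 30 -> 6 -> 5
Step 4: curr=1, set curr.next=prev(30) | reversed so far: 1 -> 30 -> 6 -> 5
Step 5: curr=39, set curr.next=prev(1) | reversed so far: 39 -> 1 -> 30 -> 6 -> 5

39 -> 1 -> 30 -> 6 -> 5 -> None


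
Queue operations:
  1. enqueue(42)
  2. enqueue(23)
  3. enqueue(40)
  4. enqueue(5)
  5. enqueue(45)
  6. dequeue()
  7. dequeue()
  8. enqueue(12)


enqueue(42) -> [42]
enqueue(23) -> [42, 23]
enqueue(40) -> [42, 23, 40]
enqueue(5) -> [42, 23, 40, 5]
enqueue(45) -> [42, 23, 40, 5, 45]
dequeue()->42, [23, 40, 5, 45]
dequeue()->23, [40, 5, 45]
enqueue(12) -> [40, 5, 45, 12]

Final queue: [40, 5, 45, 12]


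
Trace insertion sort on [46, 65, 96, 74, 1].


Initial: [46, 65, 96, 74, 1]
Insert 65: [46, 65, 96, 74, 1]
Insert 96: [46, 65, 96, 74, 1]
Insert 74: [46, 65, 74, 96, 1]
Insert 1: [1, 46, 65, 74, 96]

Sorted: [1, 46, 65, 74, 96]


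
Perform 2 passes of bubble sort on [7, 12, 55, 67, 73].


Initial: [7, 12, 55, 67, 73]
Pass 1: [7, 12, 55, 67, 73] (0 swaps)
Pass 2: [7, 12, 55, 67, 73] (0 swaps)

After 2 passes: [7, 12, 55, 67, 73]


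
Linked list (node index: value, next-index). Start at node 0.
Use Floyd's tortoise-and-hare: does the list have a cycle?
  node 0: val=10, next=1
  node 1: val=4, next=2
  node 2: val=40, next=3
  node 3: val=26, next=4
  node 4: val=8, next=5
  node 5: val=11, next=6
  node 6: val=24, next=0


Floyd's tortoise (slow, +1) and hare (fast, +2):
  init: slow=0, fast=0
  step 1: slow=1, fast=2
  step 2: slow=2, fast=4
  step 3: slow=3, fast=6
  step 4: slow=4, fast=1
  step 5: slow=5, fast=3
  step 6: slow=6, fast=5
  step 7: slow=0, fast=0
  slow == fast at node 0: cycle detected

Cycle: yes


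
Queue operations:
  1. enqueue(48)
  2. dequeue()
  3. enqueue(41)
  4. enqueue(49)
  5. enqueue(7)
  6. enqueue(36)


enqueue(48) -> [48]
dequeue()->48, []
enqueue(41) -> [41]
enqueue(49) -> [41, 49]
enqueue(7) -> [41, 49, 7]
enqueue(36) -> [41, 49, 7, 36]

Final queue: [41, 49, 7, 36]


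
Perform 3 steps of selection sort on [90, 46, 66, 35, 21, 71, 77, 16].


Initial: [90, 46, 66, 35, 21, 71, 77, 16]
Step 1: min=16 at 7
  Swap: [16, 46, 66, 35, 21, 71, 77, 90]
Step 2: min=21 at 4
  Swap: [16, 21, 66, 35, 46, 71, 77, 90]
Step 3: min=35 at 3
  Swap: [16, 21, 35, 66, 46, 71, 77, 90]

After 3 steps: [16, 21, 35, 66, 46, 71, 77, 90]


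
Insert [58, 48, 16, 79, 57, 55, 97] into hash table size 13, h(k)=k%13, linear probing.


Insert 58: h=6 -> slot 6
Insert 48: h=9 -> slot 9
Insert 16: h=3 -> slot 3
Insert 79: h=1 -> slot 1
Insert 57: h=5 -> slot 5
Insert 55: h=3, 1 probes -> slot 4
Insert 97: h=6, 1 probes -> slot 7

Table: [None, 79, None, 16, 55, 57, 58, 97, None, 48, None, None, None]


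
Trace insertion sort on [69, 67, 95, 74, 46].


Initial: [69, 67, 95, 74, 46]
Insert 67: [67, 69, 95, 74, 46]
Insert 95: [67, 69, 95, 74, 46]
Insert 74: [67, 69, 74, 95, 46]
Insert 46: [46, 67, 69, 74, 95]

Sorted: [46, 67, 69, 74, 95]


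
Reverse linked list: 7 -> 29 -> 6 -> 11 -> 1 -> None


Step 1: curr=7, set curr.next=prev(None) | reversed so far: 7
Step 2: curr=29, set curr.next=prev(7) | reversed so far: 29 -> 7
Step 3: curr=6, set curr.next=prev(29) | reversed so far: 6 -> 29 -> 7
Step 4: curr=11, set curr.next=prev(6) | reversed so far: 11 -> 6 -> 29 -> 7
Step 5: curr=1, set curr.next=prev(11) | reversed so far: 1 -> 11 -> 6 -> 29 -> 7

1 -> 11 -> 6 -> 29 -> 7 -> None


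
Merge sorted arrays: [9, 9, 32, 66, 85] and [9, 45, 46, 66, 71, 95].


Take 9 from A
Take 9 from A
Take 9 from B
Take 32 from A
Take 45 from B
Take 46 from B
Take 66 from A
Take 66 from B
Take 71 from B
Take 85 from A

Merged: [9, 9, 9, 32, 45, 46, 66, 66, 71, 85, 95]


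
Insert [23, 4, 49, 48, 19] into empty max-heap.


Insert 23: [23]
Insert 4: [23, 4]
Insert 49: [49, 4, 23]
Insert 48: [49, 48, 23, 4]
Insert 19: [49, 48, 23, 4, 19]

Final heap: [49, 48, 23, 4, 19]


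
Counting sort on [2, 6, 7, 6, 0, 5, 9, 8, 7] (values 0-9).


Input: [2, 6, 7, 6, 0, 5, 9, 8, 7]
Counts: [1, 0, 1, 0, 0, 1, 2, 2, 1, 1]

Sorted: [0, 2, 5, 6, 6, 7, 7, 8, 9]


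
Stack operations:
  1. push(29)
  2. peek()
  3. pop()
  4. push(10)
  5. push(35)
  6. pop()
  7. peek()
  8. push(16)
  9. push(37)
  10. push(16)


push(29) -> [29]
peek()->29
pop()->29, []
push(10) -> [10]
push(35) -> [10, 35]
pop()->35, [10]
peek()->10
push(16) -> [10, 16]
push(37) -> [10, 16, 37]
push(16) -> [10, 16, 37, 16]

Final stack: [10, 16, 37, 16]


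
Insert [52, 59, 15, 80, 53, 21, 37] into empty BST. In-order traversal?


Insert 52: root
Insert 59: R from 52
Insert 15: L from 52
Insert 80: R from 52 -> R from 59
Insert 53: R from 52 -> L from 59
Insert 21: L from 52 -> R from 15
Insert 37: L from 52 -> R from 15 -> R from 21

In-order: [15, 21, 37, 52, 53, 59, 80]


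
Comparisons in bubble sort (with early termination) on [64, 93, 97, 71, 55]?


Algorithm: bubble sort (with early termination)
Input: [64, 93, 97, 71, 55]
Sorted: [55, 64, 71, 93, 97]

10


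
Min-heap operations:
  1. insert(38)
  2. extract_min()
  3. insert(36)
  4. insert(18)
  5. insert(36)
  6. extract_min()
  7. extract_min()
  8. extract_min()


insert(38) -> [38]
extract_min()->38, []
insert(36) -> [36]
insert(18) -> [18, 36]
insert(36) -> [18, 36, 36]
extract_min()->18, [36, 36]
extract_min()->36, [36]
extract_min()->36, []

Final heap: []


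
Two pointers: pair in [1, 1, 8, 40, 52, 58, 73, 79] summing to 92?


lo=0(1)+hi=7(79)=80
lo=1(1)+hi=7(79)=80
lo=2(8)+hi=7(79)=87
lo=3(40)+hi=7(79)=119
lo=3(40)+hi=6(73)=113
lo=3(40)+hi=5(58)=98
lo=3(40)+hi=4(52)=92

Yes: 40+52=92


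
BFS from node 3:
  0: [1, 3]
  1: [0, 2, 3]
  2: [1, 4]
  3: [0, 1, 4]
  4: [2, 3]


Visit 3, enqueue [0, 1, 4]
Visit 0, enqueue []
Visit 1, enqueue [2]
Visit 4, enqueue []
Visit 2, enqueue []

BFS order: [3, 0, 1, 4, 2]


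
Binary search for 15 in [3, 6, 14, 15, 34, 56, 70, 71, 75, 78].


Step 1: lo=0, hi=9, mid=4, val=34
Step 2: lo=0, hi=3, mid=1, val=6
Step 3: lo=2, hi=3, mid=2, val=14
Step 4: lo=3, hi=3, mid=3, val=15

Found at index 3


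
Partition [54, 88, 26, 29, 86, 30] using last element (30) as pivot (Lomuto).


Pivot: 30
  26 <= 30: swap -> [26, 88, 54, 29, 86, 30]
  29 <= 30: swap -> [26, 29, 54, 88, 86, 30]
Place pivot at 2: [26, 29, 30, 88, 86, 54]

Partitioned: [26, 29, 30, 88, 86, 54]


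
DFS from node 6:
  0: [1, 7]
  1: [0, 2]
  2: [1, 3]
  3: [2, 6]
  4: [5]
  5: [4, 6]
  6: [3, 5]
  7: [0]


Visit 6, push [5, 3]
Visit 3, push [2]
Visit 2, push [1]
Visit 1, push [0]
Visit 0, push [7]
Visit 7, push []
Visit 5, push [4]
Visit 4, push []

DFS order: [6, 3, 2, 1, 0, 7, 5, 4]


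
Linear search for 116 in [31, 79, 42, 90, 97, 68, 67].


i=0: 31!=116
i=1: 79!=116
i=2: 42!=116
i=3: 90!=116
i=4: 97!=116
i=5: 68!=116
i=6: 67!=116

Not found, 7 comps


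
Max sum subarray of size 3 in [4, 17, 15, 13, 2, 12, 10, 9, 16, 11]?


[0:3]: 36
[1:4]: 45
[2:5]: 30
[3:6]: 27
[4:7]: 24
[5:8]: 31
[6:9]: 35
[7:10]: 36

Max: 45 at [1:4]


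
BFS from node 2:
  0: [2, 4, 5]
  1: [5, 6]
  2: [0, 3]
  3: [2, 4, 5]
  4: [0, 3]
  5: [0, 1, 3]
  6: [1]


Visit 2, enqueue [0, 3]
Visit 0, enqueue [4, 5]
Visit 3, enqueue []
Visit 4, enqueue []
Visit 5, enqueue [1]
Visit 1, enqueue [6]
Visit 6, enqueue []

BFS order: [2, 0, 3, 4, 5, 1, 6]


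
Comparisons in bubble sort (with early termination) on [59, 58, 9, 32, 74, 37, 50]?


Algorithm: bubble sort (with early termination)
Input: [59, 58, 9, 32, 74, 37, 50]
Sorted: [9, 32, 37, 50, 58, 59, 74]

18


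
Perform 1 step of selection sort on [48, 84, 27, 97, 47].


Initial: [48, 84, 27, 97, 47]
Step 1: min=27 at 2
  Swap: [27, 84, 48, 97, 47]

After 1 step: [27, 84, 48, 97, 47]


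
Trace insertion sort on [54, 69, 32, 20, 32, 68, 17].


Initial: [54, 69, 32, 20, 32, 68, 17]
Insert 69: [54, 69, 32, 20, 32, 68, 17]
Insert 32: [32, 54, 69, 20, 32, 68, 17]
Insert 20: [20, 32, 54, 69, 32, 68, 17]
Insert 32: [20, 32, 32, 54, 69, 68, 17]
Insert 68: [20, 32, 32, 54, 68, 69, 17]
Insert 17: [17, 20, 32, 32, 54, 68, 69]

Sorted: [17, 20, 32, 32, 54, 68, 69]


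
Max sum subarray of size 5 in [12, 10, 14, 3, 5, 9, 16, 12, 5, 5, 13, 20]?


[0:5]: 44
[1:6]: 41
[2:7]: 47
[3:8]: 45
[4:9]: 47
[5:10]: 47
[6:11]: 51
[7:12]: 55

Max: 55 at [7:12]


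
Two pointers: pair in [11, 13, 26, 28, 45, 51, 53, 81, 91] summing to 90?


lo=0(11)+hi=8(91)=102
lo=0(11)+hi=7(81)=92
lo=0(11)+hi=6(53)=64
lo=1(13)+hi=6(53)=66
lo=2(26)+hi=6(53)=79
lo=3(28)+hi=6(53)=81
lo=4(45)+hi=6(53)=98
lo=4(45)+hi=5(51)=96

No pair found


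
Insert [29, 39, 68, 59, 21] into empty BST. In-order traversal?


Insert 29: root
Insert 39: R from 29
Insert 68: R from 29 -> R from 39
Insert 59: R from 29 -> R from 39 -> L from 68
Insert 21: L from 29

In-order: [21, 29, 39, 59, 68]


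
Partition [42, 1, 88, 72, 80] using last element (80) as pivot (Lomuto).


Pivot: 80
  42 <= 80: advance i (no swap)
  1 <= 80: advance i (no swap)
  72 <= 80: swap -> [42, 1, 72, 88, 80]
Place pivot at 3: [42, 1, 72, 80, 88]

Partitioned: [42, 1, 72, 80, 88]


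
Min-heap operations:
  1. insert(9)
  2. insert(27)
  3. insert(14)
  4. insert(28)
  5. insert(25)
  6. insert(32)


insert(9) -> [9]
insert(27) -> [9, 27]
insert(14) -> [9, 27, 14]
insert(28) -> [9, 27, 14, 28]
insert(25) -> [9, 25, 14, 28, 27]
insert(32) -> [9, 25, 14, 28, 27, 32]

Final heap: [9, 25, 14, 28, 27, 32]


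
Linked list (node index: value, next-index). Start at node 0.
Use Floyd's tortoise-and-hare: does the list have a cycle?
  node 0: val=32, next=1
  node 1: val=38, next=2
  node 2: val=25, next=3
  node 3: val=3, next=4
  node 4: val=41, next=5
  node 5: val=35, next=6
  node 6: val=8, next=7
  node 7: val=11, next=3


Floyd's tortoise (slow, +1) and hare (fast, +2):
  init: slow=0, fast=0
  step 1: slow=1, fast=2
  step 2: slow=2, fast=4
  step 3: slow=3, fast=6
  step 4: slow=4, fast=3
  step 5: slow=5, fast=5
  slow == fast at node 5: cycle detected

Cycle: yes


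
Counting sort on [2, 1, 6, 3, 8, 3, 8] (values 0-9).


Input: [2, 1, 6, 3, 8, 3, 8]
Counts: [0, 1, 1, 2, 0, 0, 1, 0, 2, 0]

Sorted: [1, 2, 3, 3, 6, 8, 8]


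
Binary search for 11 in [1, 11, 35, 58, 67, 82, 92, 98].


Step 1: lo=0, hi=7, mid=3, val=58
Step 2: lo=0, hi=2, mid=1, val=11

Found at index 1


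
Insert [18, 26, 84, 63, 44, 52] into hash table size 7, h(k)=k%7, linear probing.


Insert 18: h=4 -> slot 4
Insert 26: h=5 -> slot 5
Insert 84: h=0 -> slot 0
Insert 63: h=0, 1 probes -> slot 1
Insert 44: h=2 -> slot 2
Insert 52: h=3 -> slot 3

Table: [84, 63, 44, 52, 18, 26, None]


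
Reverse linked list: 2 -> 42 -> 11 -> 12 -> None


Step 1: curr=2, set curr.next=prev(None) | reversed so far: 2
Step 2: curr=42, set curr.next=prev(2) | reversed so far: 42 -> 2
Step 3: curr=11, set curr.next=prev(42) | reversed so far: 11 -> 42 -> 2
Step 4: curr=12, set curr.next=prev(11) | reversed so far: 12 -> 11 -> 42 -> 2

12 -> 11 -> 42 -> 2 -> None


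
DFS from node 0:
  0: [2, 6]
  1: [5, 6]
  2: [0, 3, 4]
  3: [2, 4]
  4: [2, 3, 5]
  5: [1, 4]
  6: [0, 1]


Visit 0, push [6, 2]
Visit 2, push [4, 3]
Visit 3, push [4]
Visit 4, push [5]
Visit 5, push [1]
Visit 1, push [6]
Visit 6, push []

DFS order: [0, 2, 3, 4, 5, 1, 6]


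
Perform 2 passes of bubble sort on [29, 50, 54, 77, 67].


Initial: [29, 50, 54, 77, 67]
Pass 1: [29, 50, 54, 67, 77] (1 swaps)
Pass 2: [29, 50, 54, 67, 77] (0 swaps)

After 2 passes: [29, 50, 54, 67, 77]


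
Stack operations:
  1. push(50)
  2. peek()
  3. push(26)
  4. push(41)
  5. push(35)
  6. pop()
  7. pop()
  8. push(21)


push(50) -> [50]
peek()->50
push(26) -> [50, 26]
push(41) -> [50, 26, 41]
push(35) -> [50, 26, 41, 35]
pop()->35, [50, 26, 41]
pop()->41, [50, 26]
push(21) -> [50, 26, 21]

Final stack: [50, 26, 21]


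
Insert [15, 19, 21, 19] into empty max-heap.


Insert 15: [15]
Insert 19: [19, 15]
Insert 21: [21, 15, 19]
Insert 19: [21, 19, 19, 15]

Final heap: [21, 19, 19, 15]


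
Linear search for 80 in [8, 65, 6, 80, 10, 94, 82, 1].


i=0: 8!=80
i=1: 65!=80
i=2: 6!=80
i=3: 80==80 found!

Found at 3, 4 comps


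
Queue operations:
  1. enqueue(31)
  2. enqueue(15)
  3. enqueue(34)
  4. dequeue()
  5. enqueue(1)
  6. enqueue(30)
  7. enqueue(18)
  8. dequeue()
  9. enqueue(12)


enqueue(31) -> [31]
enqueue(15) -> [31, 15]
enqueue(34) -> [31, 15, 34]
dequeue()->31, [15, 34]
enqueue(1) -> [15, 34, 1]
enqueue(30) -> [15, 34, 1, 30]
enqueue(18) -> [15, 34, 1, 30, 18]
dequeue()->15, [34, 1, 30, 18]
enqueue(12) -> [34, 1, 30, 18, 12]

Final queue: [34, 1, 30, 18, 12]


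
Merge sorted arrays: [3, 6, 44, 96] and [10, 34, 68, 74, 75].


Take 3 from A
Take 6 from A
Take 10 from B
Take 34 from B
Take 44 from A
Take 68 from B
Take 74 from B
Take 75 from B

Merged: [3, 6, 10, 34, 44, 68, 74, 75, 96]


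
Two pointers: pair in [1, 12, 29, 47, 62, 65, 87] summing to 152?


lo=0(1)+hi=6(87)=88
lo=1(12)+hi=6(87)=99
lo=2(29)+hi=6(87)=116
lo=3(47)+hi=6(87)=134
lo=4(62)+hi=6(87)=149
lo=5(65)+hi=6(87)=152

Yes: 65+87=152


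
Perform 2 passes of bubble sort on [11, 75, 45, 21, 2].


Initial: [11, 75, 45, 21, 2]
Pass 1: [11, 45, 21, 2, 75] (3 swaps)
Pass 2: [11, 21, 2, 45, 75] (2 swaps)

After 2 passes: [11, 21, 2, 45, 75]


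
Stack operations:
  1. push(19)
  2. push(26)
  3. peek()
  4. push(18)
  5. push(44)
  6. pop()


push(19) -> [19]
push(26) -> [19, 26]
peek()->26
push(18) -> [19, 26, 18]
push(44) -> [19, 26, 18, 44]
pop()->44, [19, 26, 18]

Final stack: [19, 26, 18]


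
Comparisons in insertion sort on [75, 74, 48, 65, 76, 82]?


Algorithm: insertion sort
Input: [75, 74, 48, 65, 76, 82]
Sorted: [48, 65, 74, 75, 76, 82]

8


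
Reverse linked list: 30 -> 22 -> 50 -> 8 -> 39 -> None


Step 1: curr=30, set curr.next=prev(None) | reversed so far: 30
Step 2: curr=22, set curr.next=prev(30) | reversed so far: 22 -> 30
Step 3: curr=50, set curr.next=prev(22) | reversed so far: 50 -> 22 -> 30
Step 4: curr=8, set curr.next=prev(50) | reversed so far: 8 -> 50 -> 22 -> 30
Step 5: curr=39, set curr.next=prev(8) | reversed so far: 39 -> 8 -> 50 -> 22 -> 30

39 -> 8 -> 50 -> 22 -> 30 -> None


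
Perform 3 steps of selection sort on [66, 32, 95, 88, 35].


Initial: [66, 32, 95, 88, 35]
Step 1: min=32 at 1
  Swap: [32, 66, 95, 88, 35]
Step 2: min=35 at 4
  Swap: [32, 35, 95, 88, 66]
Step 3: min=66 at 4
  Swap: [32, 35, 66, 88, 95]

After 3 steps: [32, 35, 66, 88, 95]


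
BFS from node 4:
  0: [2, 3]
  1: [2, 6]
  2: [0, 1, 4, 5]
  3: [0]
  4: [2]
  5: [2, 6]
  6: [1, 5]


Visit 4, enqueue [2]
Visit 2, enqueue [0, 1, 5]
Visit 0, enqueue [3]
Visit 1, enqueue [6]
Visit 5, enqueue []
Visit 3, enqueue []
Visit 6, enqueue []

BFS order: [4, 2, 0, 1, 5, 3, 6]


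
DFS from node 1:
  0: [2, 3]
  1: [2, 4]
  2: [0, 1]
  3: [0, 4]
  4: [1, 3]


Visit 1, push [4, 2]
Visit 2, push [0]
Visit 0, push [3]
Visit 3, push [4]
Visit 4, push []

DFS order: [1, 2, 0, 3, 4]


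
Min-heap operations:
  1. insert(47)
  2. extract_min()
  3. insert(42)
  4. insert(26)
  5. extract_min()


insert(47) -> [47]
extract_min()->47, []
insert(42) -> [42]
insert(26) -> [26, 42]
extract_min()->26, [42]

Final heap: [42]


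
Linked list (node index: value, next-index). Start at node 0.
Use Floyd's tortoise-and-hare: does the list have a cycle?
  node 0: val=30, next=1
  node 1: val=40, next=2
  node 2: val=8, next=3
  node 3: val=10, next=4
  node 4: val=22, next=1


Floyd's tortoise (slow, +1) and hare (fast, +2):
  init: slow=0, fast=0
  step 1: slow=1, fast=2
  step 2: slow=2, fast=4
  step 3: slow=3, fast=2
  step 4: slow=4, fast=4
  slow == fast at node 4: cycle detected

Cycle: yes


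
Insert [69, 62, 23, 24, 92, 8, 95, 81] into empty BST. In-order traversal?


Insert 69: root
Insert 62: L from 69
Insert 23: L from 69 -> L from 62
Insert 24: L from 69 -> L from 62 -> R from 23
Insert 92: R from 69
Insert 8: L from 69 -> L from 62 -> L from 23
Insert 95: R from 69 -> R from 92
Insert 81: R from 69 -> L from 92

In-order: [8, 23, 24, 62, 69, 81, 92, 95]


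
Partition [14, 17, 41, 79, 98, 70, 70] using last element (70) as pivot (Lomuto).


Pivot: 70
  14 <= 70: advance i (no swap)
  17 <= 70: advance i (no swap)
  41 <= 70: advance i (no swap)
  70 <= 70: swap -> [14, 17, 41, 70, 98, 79, 70]
Place pivot at 4: [14, 17, 41, 70, 70, 79, 98]

Partitioned: [14, 17, 41, 70, 70, 79, 98]


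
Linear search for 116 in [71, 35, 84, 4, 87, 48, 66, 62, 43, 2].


i=0: 71!=116
i=1: 35!=116
i=2: 84!=116
i=3: 4!=116
i=4: 87!=116
i=5: 48!=116
i=6: 66!=116
i=7: 62!=116
i=8: 43!=116
i=9: 2!=116

Not found, 10 comps
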